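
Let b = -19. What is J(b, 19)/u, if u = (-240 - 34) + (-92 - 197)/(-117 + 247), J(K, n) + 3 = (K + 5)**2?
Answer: -25090/35909 ≈ -0.69871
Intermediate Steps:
J(K, n) = -3 + (5 + K)**2 (J(K, n) = -3 + (K + 5)**2 = -3 + (5 + K)**2)
u = -35909/130 (u = -274 - 289/130 = -35909/130 ≈ -276.22)
J(b, 19)/u = (-3 + (5 - 19)**2)/(-35909/130) = (-3 + (-14)**2)*(-130/35909) = (-3 + 196)*(-130/35909) = 193*(-130/35909) = -25090/35909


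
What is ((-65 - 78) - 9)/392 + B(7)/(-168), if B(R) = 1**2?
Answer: -463/1176 ≈ -0.39371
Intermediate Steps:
B(R) = 1
((-65 - 78) - 9)/392 + B(7)/(-168) = ((-65 - 78) - 9)/392 + 1/(-168) = (-143 - 9)*(1/392) + 1*(-1/168) = -152*1/392 - 1/168 = -19/49 - 1/168 = -463/1176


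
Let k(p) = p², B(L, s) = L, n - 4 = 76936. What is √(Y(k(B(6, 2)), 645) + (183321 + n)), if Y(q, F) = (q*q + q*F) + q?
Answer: √284813 ≈ 533.68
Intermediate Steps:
n = 76940 (n = 4 + 76936 = 76940)
Y(q, F) = q + q² + F*q (Y(q, F) = (q² + F*q) + q = q + q² + F*q)
√(Y(k(B(6, 2)), 645) + (183321 + n)) = √(6²*(1 + 645 + 6²) + (183321 + 76940)) = √(36*(1 + 645 + 36) + 260261) = √(36*682 + 260261) = √(24552 + 260261) = √284813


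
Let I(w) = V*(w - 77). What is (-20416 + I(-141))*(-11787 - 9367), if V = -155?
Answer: -282913596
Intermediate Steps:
I(w) = 11935 - 155*w (I(w) = -155*(w - 77) = -155*(-77 + w) = 11935 - 155*w)
(-20416 + I(-141))*(-11787 - 9367) = (-20416 + (11935 - 155*(-141)))*(-11787 - 9367) = (-20416 + (11935 + 21855))*(-21154) = (-20416 + 33790)*(-21154) = 13374*(-21154) = -282913596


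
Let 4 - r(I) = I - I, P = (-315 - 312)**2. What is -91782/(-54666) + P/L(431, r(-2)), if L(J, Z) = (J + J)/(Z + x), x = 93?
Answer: 115815874319/2617894 ≈ 44240.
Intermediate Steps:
P = 393129 (P = (-627)**2 = 393129)
r(I) = 4 (r(I) = 4 - (I - I) = 4 - 1*0 = 4 + 0 = 4)
L(J, Z) = 2*J/(93 + Z) (L(J, Z) = (J + J)/(Z + 93) = (2*J)/(93 + Z) = 2*J/(93 + Z))
-91782/(-54666) + P/L(431, r(-2)) = -91782/(-54666) + 393129/((2*431/(93 + 4))) = -91782*(-1/54666) + 393129/((2*431/97)) = 5099/3037 + 393129/((2*431*(1/97))) = 5099/3037 + 393129/(862/97) = 5099/3037 + 393129*(97/862) = 5099/3037 + 38133513/862 = 115815874319/2617894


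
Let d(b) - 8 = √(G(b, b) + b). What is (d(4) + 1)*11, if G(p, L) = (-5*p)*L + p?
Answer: 99 + 66*I*√2 ≈ 99.0 + 93.338*I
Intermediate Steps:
G(p, L) = p - 5*L*p (G(p, L) = -5*L*p + p = p - 5*L*p)
d(b) = 8 + √(b + b*(1 - 5*b)) (d(b) = 8 + √(b*(1 - 5*b) + b) = 8 + √(b + b*(1 - 5*b)))
(d(4) + 1)*11 = ((8 + √(4*(2 - 5*4))) + 1)*11 = ((8 + √(4*(2 - 20))) + 1)*11 = ((8 + √(4*(-18))) + 1)*11 = ((8 + √(-72)) + 1)*11 = ((8 + 6*I*√2) + 1)*11 = (9 + 6*I*√2)*11 = 99 + 66*I*√2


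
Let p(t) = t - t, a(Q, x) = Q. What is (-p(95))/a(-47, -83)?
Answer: 0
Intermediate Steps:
p(t) = 0
(-p(95))/a(-47, -83) = -1*0/(-47) = 0*(-1/47) = 0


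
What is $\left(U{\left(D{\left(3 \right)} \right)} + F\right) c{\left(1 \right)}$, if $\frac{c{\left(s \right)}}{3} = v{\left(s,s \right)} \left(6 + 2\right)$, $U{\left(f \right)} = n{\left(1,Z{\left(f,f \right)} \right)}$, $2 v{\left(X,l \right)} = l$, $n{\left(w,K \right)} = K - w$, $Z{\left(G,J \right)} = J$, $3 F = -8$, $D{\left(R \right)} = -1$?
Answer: $-56$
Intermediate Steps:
$F = - \frac{8}{3}$ ($F = \frac{1}{3} \left(-8\right) = - \frac{8}{3} \approx -2.6667$)
$v{\left(X,l \right)} = \frac{l}{2}$
$U{\left(f \right)} = -1 + f$ ($U{\left(f \right)} = f - 1 = -1 + f$)
$c{\left(s \right)} = 12 s$ ($c{\left(s \right)} = 3 \frac{s}{2} \left(6 + 2\right) = 3 \frac{s}{2} \cdot 8 = 3 \cdot 4 s = 12 s$)
$\left(U{\left(D{\left(3 \right)} \right)} + F\right) c{\left(1 \right)} = \left(\left(-1 - 1\right) - \frac{8}{3}\right) 12 \cdot 1 = \left(-2 - \frac{8}{3}\right) 12 = \left(- \frac{14}{3}\right) 12 = -56$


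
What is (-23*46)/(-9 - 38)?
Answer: 1058/47 ≈ 22.511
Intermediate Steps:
(-23*46)/(-9 - 38) = -1058/(-47) = -1058*(-1/47) = 1058/47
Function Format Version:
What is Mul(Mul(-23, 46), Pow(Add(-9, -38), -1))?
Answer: Rational(1058, 47) ≈ 22.511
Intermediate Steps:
Mul(Mul(-23, 46), Pow(Add(-9, -38), -1)) = Mul(-1058, Pow(-47, -1)) = Mul(-1058, Rational(-1, 47)) = Rational(1058, 47)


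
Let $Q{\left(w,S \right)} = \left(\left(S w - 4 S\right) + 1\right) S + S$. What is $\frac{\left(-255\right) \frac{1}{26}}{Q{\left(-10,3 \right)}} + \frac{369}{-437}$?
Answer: $- \frac{69323}{90896} \approx -0.76266$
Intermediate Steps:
$Q{\left(w,S \right)} = S + S \left(1 - 4 S + S w\right)$ ($Q{\left(w,S \right)} = \left(\left(- 4 S + S w\right) + 1\right) S + S = \left(1 - 4 S + S w\right) S + S = S \left(1 - 4 S + S w\right) + S = S + S \left(1 - 4 S + S w\right)$)
$\frac{\left(-255\right) \frac{1}{26}}{Q{\left(-10,3 \right)}} + \frac{369}{-437} = \frac{\left(-255\right) \frac{1}{26}}{3 \left(2 - 12 + 3 \left(-10\right)\right)} + \frac{369}{-437} = \frac{\left(-255\right) \frac{1}{26}}{3 \left(2 - 12 - 30\right)} + 369 \left(- \frac{1}{437}\right) = - \frac{255}{26 \cdot 3 \left(-40\right)} - \frac{369}{437} = - \frac{255}{26 \left(-120\right)} - \frac{369}{437} = \left(- \frac{255}{26}\right) \left(- \frac{1}{120}\right) - \frac{369}{437} = \frac{17}{208} - \frac{369}{437} = - \frac{69323}{90896}$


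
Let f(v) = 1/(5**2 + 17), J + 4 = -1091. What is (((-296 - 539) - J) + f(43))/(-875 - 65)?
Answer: -10921/39480 ≈ -0.27662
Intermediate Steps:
J = -1095 (J = -4 - 1091 = -1095)
f(v) = 1/42 (f(v) = 1/(25 + 17) = 1/42)
(((-296 - 539) - J) + f(43))/(-875 - 65) = (((-296 - 539) - 1*(-1095)) + 1/42)/(-875 - 65) = ((-835 + 1095) + 1/42)/(-940) = (260 + 1/42)*(-1/940) = (10921/42)*(-1/940) = -10921/39480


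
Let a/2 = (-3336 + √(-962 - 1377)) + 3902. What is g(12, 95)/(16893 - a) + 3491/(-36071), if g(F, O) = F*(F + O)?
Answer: -45751867801/2986900961289 + 856*I*√2339/82806159 ≈ -0.015317 + 0.00049995*I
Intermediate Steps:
a = 1132 + 2*I*√2339 (a = 2*((-3336 + √(-962 - 1377)) + 3902) = 2*((-3336 + √(-2339)) + 3902) = 2*((-3336 + I*√2339) + 3902) = 2*(566 + I*√2339) = 1132 + 2*I*√2339 ≈ 1132.0 + 96.726*I)
g(12, 95)/(16893 - a) + 3491/(-36071) = (12*(12 + 95))/(16893 - (1132 + 2*I*√2339)) + 3491/(-36071) = (12*107)/(16893 + (-1132 - 2*I*√2339)) + 3491*(-1/36071) = 1284/(15761 - 2*I*√2339) - 3491/36071 = -3491/36071 + 1284/(15761 - 2*I*√2339)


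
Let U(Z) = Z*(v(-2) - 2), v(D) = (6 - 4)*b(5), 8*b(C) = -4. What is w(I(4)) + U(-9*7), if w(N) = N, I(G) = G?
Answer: 193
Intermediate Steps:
b(C) = -½ (b(C) = (⅛)*(-4) = -½)
v(D) = -1 (v(D) = (6 - 4)*(-½) = 2*(-½) = -1)
U(Z) = -3*Z (U(Z) = Z*(-1 - 2) = Z*(-3) = -3*Z)
w(I(4)) + U(-9*7) = 4 - (-27)*7 = 4 - 3*(-63) = 4 + 189 = 193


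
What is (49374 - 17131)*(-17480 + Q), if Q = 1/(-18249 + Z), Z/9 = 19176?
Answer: -86984385087157/154335 ≈ -5.6361e+8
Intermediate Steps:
Z = 172584 (Z = 9*19176 = 172584)
Q = 1/154335 (Q = 1/(-18249 + 172584) = 1/154335 ≈ 6.4794e-6)
(49374 - 17131)*(-17480 + Q) = (49374 - 17131)*(-17480 + 1/154335) = 32243*(-2697775799/154335) = -86984385087157/154335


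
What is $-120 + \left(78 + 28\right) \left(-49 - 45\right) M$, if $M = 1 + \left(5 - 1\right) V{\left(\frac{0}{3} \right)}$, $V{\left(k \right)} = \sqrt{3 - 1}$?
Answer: $-10084 - 39856 \sqrt{2} \approx -66449.0$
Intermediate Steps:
$V{\left(k \right)} = \sqrt{2}$
$M = 1 + 4 \sqrt{2}$ ($M = 1 + \left(5 - 1\right) \sqrt{2} = 1 + 4 \sqrt{2} \approx 6.6569$)
$-120 + \left(78 + 28\right) \left(-49 - 45\right) M = -120 + \left(78 + 28\right) \left(-49 - 45\right) \left(1 + 4 \sqrt{2}\right) = -120 + 106 \left(-94\right) \left(1 + 4 \sqrt{2}\right) = -120 - 9964 \left(1 + 4 \sqrt{2}\right) = -120 - \left(9964 + 39856 \sqrt{2}\right) = -10084 - 39856 \sqrt{2}$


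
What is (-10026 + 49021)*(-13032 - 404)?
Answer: -523936820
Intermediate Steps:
(-10026 + 49021)*(-13032 - 404) = 38995*(-13436) = -523936820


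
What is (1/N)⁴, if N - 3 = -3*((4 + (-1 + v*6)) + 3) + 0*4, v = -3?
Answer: 1/2313441 ≈ 4.3226e-7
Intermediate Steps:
N = 39 (N = 3 + (-3*((4 + (-1 - 3*6)) + 3) + 0*4) = 3 + (-3*((4 + (-1 - 18)) + 3) + 0) = 3 + (-3*((4 - 19) + 3) + 0) = 3 + (-3*(-15 + 3) + 0) = 3 + (-3*(-12) + 0) = 3 + (36 + 0) = 3 + 36 = 39)
(1/N)⁴ = (1/39)⁴ = 1/2313441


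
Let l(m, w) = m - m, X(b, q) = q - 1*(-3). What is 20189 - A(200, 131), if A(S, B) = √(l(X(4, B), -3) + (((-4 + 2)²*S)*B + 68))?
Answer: 20189 - 6*√2913 ≈ 19865.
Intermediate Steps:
X(b, q) = 3 + q (X(b, q) = q + 3 = 3 + q)
l(m, w) = 0
A(S, B) = √(68 + 4*B*S) (A(S, B) = √(0 + (((-4 + 2)²*S)*B + 68)) = √(0 + (((-2)²*S)*B + 68)) = √(0 + ((4*S)*B + 68)) = √(0 + (4*B*S + 68)) = √(0 + (68 + 4*B*S)) = √(68 + 4*B*S))
20189 - A(200, 131) = 20189 - 2*√(17 + 131*200) = 20189 - 2*√(17 + 26200) = 20189 - 2*√26217 = 20189 - 2*3*√2913 = 20189 - 6*√2913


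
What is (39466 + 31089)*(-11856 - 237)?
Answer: -853221615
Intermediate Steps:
(39466 + 31089)*(-11856 - 237) = 70555*(-12093) = -853221615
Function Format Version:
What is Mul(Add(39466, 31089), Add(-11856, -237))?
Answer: -853221615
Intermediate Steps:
Mul(Add(39466, 31089), Add(-11856, -237)) = Mul(70555, -12093) = -853221615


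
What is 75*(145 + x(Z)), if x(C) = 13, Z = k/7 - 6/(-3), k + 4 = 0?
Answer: 11850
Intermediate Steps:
k = -4 (k = -4 + 0 = -4)
Z = 10/7 (Z = -4/7 - 6/(-3) = -4*1/7 - 6*(-1/3) = -4/7 + 2 = 10/7 ≈ 1.4286)
75*(145 + x(Z)) = 75*(145 + 13) = 75*158 = 11850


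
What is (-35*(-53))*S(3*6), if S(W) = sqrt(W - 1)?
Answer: 1855*sqrt(17) ≈ 7648.4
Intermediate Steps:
S(W) = sqrt(-1 + W)
(-35*(-53))*S(3*6) = (-35*(-53))*sqrt(-1 + 3*6) = 1855*sqrt(-1 + 18) = 1855*sqrt(17)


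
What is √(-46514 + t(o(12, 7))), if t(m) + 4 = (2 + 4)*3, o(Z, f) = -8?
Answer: 10*I*√465 ≈ 215.64*I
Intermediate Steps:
t(m) = 14 (t(m) = -4 + (2 + 4)*3 = -4 + 6*3 = -4 + 18 = 14)
√(-46514 + t(o(12, 7))) = √(-46514 + 14) = √(-46500) = 10*I*√465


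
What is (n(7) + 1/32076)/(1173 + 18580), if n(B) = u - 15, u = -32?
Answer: -1507571/633597228 ≈ -0.0023794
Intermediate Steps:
n(B) = -47 (n(B) = -32 - 15 = -47)
(n(7) + 1/32076)/(1173 + 18580) = (-47 + 1/32076)/(1173 + 18580) = (-47 + 1/32076)/19753 = -1507571/32076*1/19753 = -1507571/633597228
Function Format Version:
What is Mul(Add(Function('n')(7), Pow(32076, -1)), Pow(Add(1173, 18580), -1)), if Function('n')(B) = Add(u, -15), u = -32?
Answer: Rational(-1507571, 633597228) ≈ -0.0023794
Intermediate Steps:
Function('n')(B) = -47 (Function('n')(B) = Add(-32, -15) = -47)
Mul(Add(Function('n')(7), Pow(32076, -1)), Pow(Add(1173, 18580), -1)) = Mul(Add(-47, Pow(32076, -1)), Pow(Add(1173, 18580), -1)) = Mul(Add(-47, Rational(1, 32076)), Pow(19753, -1)) = Mul(Rational(-1507571, 32076), Rational(1, 19753)) = Rational(-1507571, 633597228)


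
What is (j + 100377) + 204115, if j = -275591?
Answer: 28901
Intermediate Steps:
(j + 100377) + 204115 = (-275591 + 100377) + 204115 = -175214 + 204115 = 28901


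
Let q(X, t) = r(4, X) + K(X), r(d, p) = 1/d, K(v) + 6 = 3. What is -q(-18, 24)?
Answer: 11/4 ≈ 2.7500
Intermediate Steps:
K(v) = -3 (K(v) = -6 + 3 = -3)
q(X, t) = -11/4 (q(X, t) = 1/4 - 3 = -11/4)
-q(-18, 24) = -1*(-11/4) = 11/4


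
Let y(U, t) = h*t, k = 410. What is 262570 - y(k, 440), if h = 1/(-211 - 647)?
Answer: 10240250/39 ≈ 2.6257e+5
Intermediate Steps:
h = -1/858 (h = 1/(-858) = -1/858 ≈ -0.0011655)
y(U, t) = -t/858
262570 - y(k, 440) = 262570 - (-1)*440/858 = 262570 - 1*(-20/39) = 262570 + 20/39 = 10240250/39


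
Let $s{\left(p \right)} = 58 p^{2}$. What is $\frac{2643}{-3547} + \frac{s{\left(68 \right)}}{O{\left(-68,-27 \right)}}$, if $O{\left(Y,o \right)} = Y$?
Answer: $- \frac{13992011}{3547} \approx -3944.7$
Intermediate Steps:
$\frac{2643}{-3547} + \frac{s{\left(68 \right)}}{O{\left(-68,-27 \right)}} = \frac{2643}{-3547} + \frac{58 \cdot 68^{2}}{-68} = 2643 \left(- \frac{1}{3547}\right) + 58 \cdot 4624 \left(- \frac{1}{68}\right) = - \frac{2643}{3547} + 268192 \left(- \frac{1}{68}\right) = - \frac{2643}{3547} - 3944 = - \frac{13992011}{3547}$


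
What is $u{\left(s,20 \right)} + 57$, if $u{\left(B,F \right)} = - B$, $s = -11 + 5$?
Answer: $63$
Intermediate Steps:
$s = -6$
$u{\left(s,20 \right)} + 57 = \left(-1\right) \left(-6\right) + 57 = 6 + 57 = 63$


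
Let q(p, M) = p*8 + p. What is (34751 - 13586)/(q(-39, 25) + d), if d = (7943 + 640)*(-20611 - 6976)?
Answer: -7055/78926524 ≈ -8.9387e-5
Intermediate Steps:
q(p, M) = 9*p (q(p, M) = 8*p + p = 9*p)
d = -236779221 (d = 8583*(-27587) = -236779221)
(34751 - 13586)/(q(-39, 25) + d) = (34751 - 13586)/(9*(-39) - 236779221) = 21165/(-351 - 236779221) = 21165/(-236779572) = 21165*(-1/236779572) = -7055/78926524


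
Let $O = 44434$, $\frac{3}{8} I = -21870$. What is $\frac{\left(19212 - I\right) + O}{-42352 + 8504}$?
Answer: $- \frac{60983}{16924} \approx -3.6033$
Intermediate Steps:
$I = -58320$ ($I = \frac{8}{3} \left(-21870\right) = -58320$)
$\frac{\left(19212 - I\right) + O}{-42352 + 8504} = \frac{\left(19212 - -58320\right) + 44434}{-42352 + 8504} = \frac{\left(19212 + 58320\right) + 44434}{-33848} = \left(77532 + 44434\right) \left(- \frac{1}{33848}\right) = 121966 \left(- \frac{1}{33848}\right) = - \frac{60983}{16924}$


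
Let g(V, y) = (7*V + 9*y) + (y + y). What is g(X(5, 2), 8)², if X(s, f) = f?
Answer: 10404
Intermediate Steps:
g(V, y) = 7*V + 11*y (g(V, y) = (7*V + 9*y) + 2*y = 7*V + 11*y)
g(X(5, 2), 8)² = (7*2 + 11*8)² = (14 + 88)² = 102² = 10404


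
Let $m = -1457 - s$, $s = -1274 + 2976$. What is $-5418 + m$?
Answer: $-8577$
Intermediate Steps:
$s = 1702$
$m = -3159$ ($m = -1457 - 1702 = -3159$)
$-5418 + m = -5418 - 3159 = -8577$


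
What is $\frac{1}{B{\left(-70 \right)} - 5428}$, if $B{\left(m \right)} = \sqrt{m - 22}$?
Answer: $- \frac{59}{320253} - \frac{i \sqrt{23}}{14731638} \approx -0.00018423 - 3.2555 \cdot 10^{-7} i$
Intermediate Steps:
$B{\left(m \right)} = \sqrt{-22 + m}$
$\frac{1}{B{\left(-70 \right)} - 5428} = \frac{1}{\sqrt{-22 - 70} - 5428} = \frac{1}{\sqrt{-92} - 5428} = \frac{1}{2 i \sqrt{23} - 5428} = \frac{1}{-5428 + 2 i \sqrt{23}}$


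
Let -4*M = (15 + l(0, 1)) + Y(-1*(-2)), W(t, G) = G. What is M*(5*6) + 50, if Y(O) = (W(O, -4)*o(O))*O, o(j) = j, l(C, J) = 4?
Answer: 55/2 ≈ 27.500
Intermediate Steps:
Y(O) = -4*O² (Y(O) = (-4*O)*O = -4*O²)
M = -¾ (M = -((15 + 4) - 4*(-1*(-2))²)/4 = -(19 - 4*2²)/4 = -(19 - 4*4)/4 = -(19 - 16)/4 = -¼*3 = -¾ ≈ -0.75000)
M*(5*6) + 50 = -15*6/4 + 50 = -¾*30 + 50 = -45/2 + 50 = 55/2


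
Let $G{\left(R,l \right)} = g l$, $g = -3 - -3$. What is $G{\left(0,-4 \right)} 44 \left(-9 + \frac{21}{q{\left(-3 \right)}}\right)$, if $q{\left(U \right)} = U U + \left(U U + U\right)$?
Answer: $0$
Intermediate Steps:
$g = 0$ ($g = -3 + 3 = 0$)
$q{\left(U \right)} = U + 2 U^{2}$ ($q{\left(U \right)} = U^{2} + \left(U^{2} + U\right) = U^{2} + \left(U + U^{2}\right) = U + 2 U^{2}$)
$G{\left(R,l \right)} = 0$ ($G{\left(R,l \right)} = 0 l = 0$)
$G{\left(0,-4 \right)} 44 \left(-9 + \frac{21}{q{\left(-3 \right)}}\right) = 0 \cdot 44 \left(-9 + \frac{21}{\left(-3\right) \left(1 + 2 \left(-3\right)\right)}\right) = 0 \left(-9 + \frac{21}{\left(-3\right) \left(1 - 6\right)}\right) = 0 \left(-9 + \frac{21}{\left(-3\right) \left(-5\right)}\right) = 0 \left(-9 + \frac{21}{15}\right) = 0 \left(-9 + 21 \cdot \frac{1}{15}\right) = 0 \left(-9 + \frac{7}{5}\right) = 0 \left(- \frac{38}{5}\right) = 0$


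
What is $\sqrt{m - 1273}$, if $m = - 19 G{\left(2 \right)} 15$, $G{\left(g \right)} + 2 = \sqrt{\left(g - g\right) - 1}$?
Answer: $\sqrt{-703 - 285 i} \approx 5.2713 - 27.033 i$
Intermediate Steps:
$G{\left(g \right)} = -2 + i$ ($G{\left(g \right)} = -2 + \sqrt{\left(g - g\right) - 1} = -2 + \sqrt{0 - 1} = -2 + \sqrt{-1} = -2 + i$)
$m = 570 - 285 i$ ($m = - 19 \left(-2 + i\right) 15 = \left(38 - 19 i\right) 15 = 570 - 285 i \approx 570.0 - 285.0 i$)
$\sqrt{m - 1273} = \sqrt{\left(570 - 285 i\right) - 1273} = \sqrt{-703 - 285 i}$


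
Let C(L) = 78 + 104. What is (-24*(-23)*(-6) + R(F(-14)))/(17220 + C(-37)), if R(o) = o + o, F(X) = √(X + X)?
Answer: -1656/8701 + 2*I*√7/8701 ≈ -0.19032 + 0.00060815*I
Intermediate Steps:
F(X) = √2*√X (F(X) = √(2*X) = √2*√X)
R(o) = 2*o
C(L) = 182
(-24*(-23)*(-6) + R(F(-14)))/(17220 + C(-37)) = (-24*(-23)*(-6) + 2*(√2*√(-14)))/(17220 + 182) = (552*(-6) + 2*(√2*(I*√14)))/17402 = (-3312 + 2*(2*I*√7))*(1/17402) = (-3312 + 4*I*√7)*(1/17402) = -1656/8701 + 2*I*√7/8701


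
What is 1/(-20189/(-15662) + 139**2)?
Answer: 15662/302625691 ≈ 5.1754e-5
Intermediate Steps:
1/(-20189/(-15662) + 139**2) = 1/(-20189*(-1/15662) + 19321) = 1/(20189/15662 + 19321) = 1/(302625691/15662) = 15662/302625691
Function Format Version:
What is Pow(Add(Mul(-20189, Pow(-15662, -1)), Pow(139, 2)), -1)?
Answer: Rational(15662, 302625691) ≈ 5.1754e-5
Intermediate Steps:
Pow(Add(Mul(-20189, Pow(-15662, -1)), Pow(139, 2)), -1) = Pow(Add(Mul(-20189, Rational(-1, 15662)), 19321), -1) = Pow(Add(Rational(20189, 15662), 19321), -1) = Pow(Rational(302625691, 15662), -1) = Rational(15662, 302625691)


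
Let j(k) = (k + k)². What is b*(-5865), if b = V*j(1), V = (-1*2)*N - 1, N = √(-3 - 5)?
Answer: 23460 + 93840*I*√2 ≈ 23460.0 + 1.3271e+5*I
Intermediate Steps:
N = 2*I*√2 (N = √(-8) = 2*I*√2 ≈ 2.8284*I)
j(k) = 4*k² (j(k) = (2*k)² = 4*k²)
V = -1 - 4*I*√2 (V = (-1*2)*(2*I*√2) - 1 = -4*I*√2 - 1 = -1 - 4*I*√2 ≈ -1.0 - 5.6569*I)
b = -4 - 16*I*√2 (b = (-1 - 4*I*√2)*(4*1²) = (-1 - 4*I*√2)*(4*1) = (-1 - 4*I*√2)*4 = -4 - 16*I*√2 ≈ -4.0 - 22.627*I)
b*(-5865) = (-4 - 16*I*√2)*(-5865) = 23460 + 93840*I*√2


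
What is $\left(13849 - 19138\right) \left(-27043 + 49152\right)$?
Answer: $-116934501$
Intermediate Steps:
$\left(13849 - 19138\right) \left(-27043 + 49152\right) = \left(-5289\right) 22109 = -116934501$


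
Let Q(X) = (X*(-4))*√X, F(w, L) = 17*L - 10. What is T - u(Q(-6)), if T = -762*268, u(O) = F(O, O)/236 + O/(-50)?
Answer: -24097483/118 - 1842*I*√6/1475 ≈ -2.0422e+5 - 3.059*I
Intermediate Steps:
F(w, L) = -10 + 17*L
Q(X) = -4*X^(3/2) (Q(X) = (-4*X)*√X = -4*X^(3/2))
u(O) = -5/118 + 307*O/5900 (u(O) = (-10 + 17*O)/236 + O/(-50) = (-10 + 17*O)*(1/236) + O*(-1/50) = (-5/118 + 17*O/236) - O/50 = -5/118 + 307*O/5900)
T = -204216
T - u(Q(-6)) = -204216 - (-5/118 + 307*(-(-24)*I*√6)/5900) = -204216 - (-5/118 + 307*(24*I*√6)/5900) = -204216 - (-5/118 + 1842*I*√6/1475) = -204216 + (5/118 - 1842*I*√6/1475) = -24097483/118 - 1842*I*√6/1475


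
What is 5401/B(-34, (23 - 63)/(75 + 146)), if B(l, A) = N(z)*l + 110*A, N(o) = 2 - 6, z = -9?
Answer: 1193621/25656 ≈ 46.524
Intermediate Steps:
N(o) = -4
B(l, A) = -4*l + 110*A
5401/B(-34, (23 - 63)/(75 + 146)) = 5401/(-4*(-34) + 110*((23 - 63)/(75 + 146))) = 5401/(136 + 110*(-40/221)) = 5401/(136 - 4400/221) = 5401/(25656/221) = 5401*(221/25656) = 1193621/25656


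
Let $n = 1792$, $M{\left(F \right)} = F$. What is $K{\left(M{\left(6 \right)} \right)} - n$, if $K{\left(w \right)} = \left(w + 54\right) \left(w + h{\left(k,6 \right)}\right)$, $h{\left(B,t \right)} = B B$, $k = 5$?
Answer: $68$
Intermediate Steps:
$h{\left(B,t \right)} = B^{2}$
$K{\left(w \right)} = \left(25 + w\right) \left(54 + w\right)$ ($K{\left(w \right)} = \left(w + 54\right) \left(w + 5^{2}\right) = \left(54 + w\right) \left(w + 25\right) = \left(54 + w\right) \left(25 + w\right) = \left(25 + w\right) \left(54 + w\right)$)
$K{\left(M{\left(6 \right)} \right)} - n = \left(1350 + 6^{2} + 79 \cdot 6\right) - 1792 = \left(1350 + 36 + 474\right) - 1792 = 1860 - 1792 = 68$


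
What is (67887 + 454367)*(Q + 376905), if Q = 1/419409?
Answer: 82556527900895084/419409 ≈ 1.9684e+11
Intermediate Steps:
Q = 1/419409 ≈ 2.3843e-6
(67887 + 454367)*(Q + 376905) = (67887 + 454367)*(1/419409 + 376905) = 522254*(158077349146/419409) = 82556527900895084/419409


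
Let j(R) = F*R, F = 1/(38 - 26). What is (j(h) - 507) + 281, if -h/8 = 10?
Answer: -698/3 ≈ -232.67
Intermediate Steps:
h = -80 (h = -8*10 = -80)
F = 1/12 ≈ 0.083333
j(R) = R/12
(j(h) - 507) + 281 = ((1/12)*(-80) - 507) + 281 = (-20/3 - 507) + 281 = -1541/3 + 281 = -698/3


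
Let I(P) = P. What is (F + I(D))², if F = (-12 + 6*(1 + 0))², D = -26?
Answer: 100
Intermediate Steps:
F = 36 (F = (-12 + 6*1)² = (-12 + 6)² = (-6)² = 36)
(F + I(D))² = (36 - 26)² = 10² = 100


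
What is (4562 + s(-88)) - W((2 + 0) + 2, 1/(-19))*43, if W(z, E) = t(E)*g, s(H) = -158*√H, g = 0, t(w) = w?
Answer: 4562 - 316*I*√22 ≈ 4562.0 - 1482.2*I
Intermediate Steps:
W(z, E) = 0 (W(z, E) = E*0 = 0)
(4562 + s(-88)) - W((2 + 0) + 2, 1/(-19))*43 = (4562 - 316*I*√22) - 0*43 = (4562 - 316*I*√22) - 1*0 = (4562 - 316*I*√22) + 0 = 4562 - 316*I*√22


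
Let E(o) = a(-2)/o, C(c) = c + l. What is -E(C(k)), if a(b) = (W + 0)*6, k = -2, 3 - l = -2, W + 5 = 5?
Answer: 0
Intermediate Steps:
W = 0 (W = -5 + 5 = 0)
l = 5 (l = 3 - 1*(-2) = 3 + 2 = 5)
a(b) = 0 (a(b) = (0 + 0)*6 = 0*6 = 0)
C(c) = 5 + c (C(c) = c + 5 = 5 + c)
E(o) = 0 (E(o) = 0/o = 0)
-E(C(k)) = -1*0 = 0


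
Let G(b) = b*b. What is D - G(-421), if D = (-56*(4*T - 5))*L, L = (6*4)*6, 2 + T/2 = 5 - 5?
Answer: -7897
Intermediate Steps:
T = -4 (T = -4 + 2*(5 - 5) = -4 + 2*0 = -4 + 0 = -4)
L = 144 (L = 24*6 = 144)
G(b) = b²
D = 169344 (D = -56*(4*(-4) - 5)*144 = -56*(-16 - 5)*144 = -56*(-21)*144 = 1176*144 = 169344)
D - G(-421) = 169344 - 1*(-421)² = 169344 - 1*177241 = 169344 - 177241 = -7897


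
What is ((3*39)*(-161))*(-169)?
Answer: 3183453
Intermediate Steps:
((3*39)*(-161))*(-169) = (117*(-161))*(-169) = -18837*(-169) = 3183453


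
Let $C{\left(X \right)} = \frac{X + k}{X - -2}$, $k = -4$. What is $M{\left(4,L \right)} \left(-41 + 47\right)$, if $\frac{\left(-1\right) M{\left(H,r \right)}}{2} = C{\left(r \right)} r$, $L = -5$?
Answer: $180$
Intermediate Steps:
$C{\left(X \right)} = \frac{-4 + X}{2 + X}$ ($C{\left(X \right)} = \frac{X - 4}{X - -2} = \frac{-4 + X}{X + \left(-1 + 3\right)} = \frac{-4 + X}{X + 2} = \frac{-4 + X}{2 + X}$)
$M{\left(H,r \right)} = - \frac{2 r \left(-4 + r\right)}{2 + r}$ ($M{\left(H,r \right)} = - 2 \frac{-4 + r}{2 + r} r = - 2 \frac{r \left(-4 + r\right)}{2 + r} = - \frac{2 r \left(-4 + r\right)}{2 + r}$)
$M{\left(4,L \right)} \left(-41 + 47\right) = 2 \left(-5\right) \frac{1}{2 - 5} \left(4 - -5\right) \left(-41 + 47\right) = 2 \left(-5\right) \frac{1}{-3} \left(4 + 5\right) 6 = 2 \left(-5\right) \left(- \frac{1}{3}\right) 9 \cdot 6 = 30 \cdot 6 = 180$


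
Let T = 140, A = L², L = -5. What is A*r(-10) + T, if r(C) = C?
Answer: -110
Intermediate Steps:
A = 25 (A = (-5)² = 25)
A*r(-10) + T = 25*(-10) + 140 = -250 + 140 = -110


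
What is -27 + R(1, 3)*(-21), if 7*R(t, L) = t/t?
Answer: -30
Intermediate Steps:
R(t, L) = ⅐ (R(t, L) = (t/t)/7 = (⅐)*1 = ⅐)
-27 + R(1, 3)*(-21) = -27 + (⅐)*(-21) = -27 - 3 = -30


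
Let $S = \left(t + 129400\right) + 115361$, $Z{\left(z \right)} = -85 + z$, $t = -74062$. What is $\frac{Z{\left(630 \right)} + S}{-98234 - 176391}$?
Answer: $- \frac{171244}{274625} \approx -0.62356$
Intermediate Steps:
$S = 170699$ ($S = \left(-74062 + 129400\right) + 115361 = 55338 + 115361 = 170699$)
$\frac{Z{\left(630 \right)} + S}{-98234 - 176391} = \frac{\left(-85 + 630\right) + 170699}{-98234 - 176391} = \frac{545 + 170699}{-274625} = 171244 \left(- \frac{1}{274625}\right) = - \frac{171244}{274625}$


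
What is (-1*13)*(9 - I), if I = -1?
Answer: -130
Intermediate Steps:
(-1*13)*(9 - I) = (-1*13)*(9 - 1*(-1)) = -13*(9 + 1) = -13*10 = -130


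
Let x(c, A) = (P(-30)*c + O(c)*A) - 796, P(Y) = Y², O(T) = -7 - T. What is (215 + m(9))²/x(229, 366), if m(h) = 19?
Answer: 13689/29732 ≈ 0.46041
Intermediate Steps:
x(c, A) = -796 + 900*c + A*(-7 - c) (x(c, A) = ((-30)²*c + (-7 - c)*A) - 796 = (900*c + A*(-7 - c)) - 796 = -796 + 900*c + A*(-7 - c))
(215 + m(9))²/x(229, 366) = (215 + 19)²/(-796 + 900*229 - 1*366*(7 + 229)) = 234²/(-796 + 206100 - 1*366*236) = 54756/(-796 + 206100 - 86376) = 54756/118928 = 54756*(1/118928) = 13689/29732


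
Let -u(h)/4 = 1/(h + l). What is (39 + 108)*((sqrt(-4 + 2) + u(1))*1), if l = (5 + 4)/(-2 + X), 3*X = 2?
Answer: 2352/23 + 147*I*sqrt(2) ≈ 102.26 + 207.89*I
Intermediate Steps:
X = 2/3 (X = (1/3)*2 = 2/3 ≈ 0.66667)
l = -27/4 (l = (5 + 4)/(-2 + 2/3) = 9/(-4/3) = 9*(-3/4) = -27/4 ≈ -6.7500)
u(h) = -4/(-27/4 + h) (u(h) = -4/(h - 27/4) = -4/(-27/4 + h))
(39 + 108)*((sqrt(-4 + 2) + u(1))*1) = (39 + 108)*((sqrt(-4 + 2) - 16/(-27 + 4*1))*1) = 147*((sqrt(-2) - 16/(-27 + 4))*1) = 147*((I*sqrt(2) - 16/(-23))*1) = 147*((I*sqrt(2) - 16*(-1/23))*1) = 147*((I*sqrt(2) + 16/23)*1) = 147*((16/23 + I*sqrt(2))*1) = 147*(16/23 + I*sqrt(2)) = 2352/23 + 147*I*sqrt(2)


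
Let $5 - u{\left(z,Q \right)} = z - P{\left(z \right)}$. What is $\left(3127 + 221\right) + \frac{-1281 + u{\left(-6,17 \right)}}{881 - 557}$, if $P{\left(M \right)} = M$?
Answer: $\frac{270869}{81} \approx 3344.1$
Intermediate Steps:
$u{\left(z,Q \right)} = 5$ ($u{\left(z,Q \right)} = 5 - \left(z - z\right) = 5 - 0 = 5 + 0 = 5$)
$\left(3127 + 221\right) + \frac{-1281 + u{\left(-6,17 \right)}}{881 - 557} = \left(3127 + 221\right) + \frac{-1281 + 5}{881 - 557} = 3348 - \frac{1276}{881 - 557} = 3348 - \frac{1276}{324} = 3348 - \frac{319}{81} = \frac{270869}{81}$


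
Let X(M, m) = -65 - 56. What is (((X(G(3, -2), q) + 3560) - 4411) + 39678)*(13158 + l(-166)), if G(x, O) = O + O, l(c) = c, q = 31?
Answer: 502868352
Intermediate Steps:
G(x, O) = 2*O
X(M, m) = -121
(((X(G(3, -2), q) + 3560) - 4411) + 39678)*(13158 + l(-166)) = (((-121 + 3560) - 4411) + 39678)*(13158 - 166) = ((3439 - 4411) + 39678)*12992 = (-972 + 39678)*12992 = 38706*12992 = 502868352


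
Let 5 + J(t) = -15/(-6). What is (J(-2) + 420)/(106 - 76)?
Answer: 167/12 ≈ 13.917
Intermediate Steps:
J(t) = -5/2 (J(t) = -5 - 15/(-6) = -5 - 15*(-⅙) = -5 + 5/2 = -5/2)
(J(-2) + 420)/(106 - 76) = (-5/2 + 420)/(106 - 76) = (835/2)/30 = (835/2)*(1/30) = 167/12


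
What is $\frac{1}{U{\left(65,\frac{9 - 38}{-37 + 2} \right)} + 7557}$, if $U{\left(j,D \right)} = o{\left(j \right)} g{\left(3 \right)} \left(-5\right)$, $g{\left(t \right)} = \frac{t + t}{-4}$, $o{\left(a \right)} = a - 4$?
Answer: $\frac{2}{16029} \approx 0.00012477$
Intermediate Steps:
$o{\left(a \right)} = -4 + a$
$g{\left(t \right)} = - \frac{t}{2}$ ($g{\left(t \right)} = 2 t \left(- \frac{1}{4}\right) = - \frac{t}{2}$)
$U{\left(j,D \right)} = -30 + \frac{15 j}{2}$ ($U{\left(j,D \right)} = \left(-4 + j\right) \left(\left(- \frac{1}{2}\right) 3\right) \left(-5\right) = \left(-4 + j\right) \left(- \frac{3}{2}\right) \left(-5\right) = \left(6 - \frac{3 j}{2}\right) \left(-5\right) = -30 + \frac{15 j}{2}$)
$\frac{1}{U{\left(65,\frac{9 - 38}{-37 + 2} \right)} + 7557} = \frac{1}{\left(-30 + \frac{15}{2} \cdot 65\right) + 7557} = \frac{1}{\left(-30 + \frac{975}{2}\right) + 7557} = \frac{1}{\frac{915}{2} + 7557} = \frac{1}{\frac{16029}{2}} = \frac{2}{16029}$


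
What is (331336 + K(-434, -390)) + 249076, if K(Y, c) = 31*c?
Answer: 568322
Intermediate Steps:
(331336 + K(-434, -390)) + 249076 = (331336 + 31*(-390)) + 249076 = (331336 - 12090) + 249076 = 319246 + 249076 = 568322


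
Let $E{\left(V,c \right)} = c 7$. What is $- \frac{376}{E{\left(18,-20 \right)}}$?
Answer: $\frac{94}{35} \approx 2.6857$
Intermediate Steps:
$E{\left(V,c \right)} = 7 c$
$- \frac{376}{E{\left(18,-20 \right)}} = - \frac{376}{7 \left(-20\right)} = - \frac{376}{-140} = \left(-376\right) \left(- \frac{1}{140}\right) = \frac{94}{35}$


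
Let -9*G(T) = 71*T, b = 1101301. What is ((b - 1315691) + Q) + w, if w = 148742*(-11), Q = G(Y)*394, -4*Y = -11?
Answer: -33463793/18 ≈ -1.8591e+6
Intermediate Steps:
Y = 11/4 (Y = -1/4*(-11) = 11/4 ≈ 2.7500)
G(T) = -71*T/9
Q = -153857/18 (Q = -71/9*11/4*394 = -781/36*394 = -153857/18 ≈ -8547.6)
w = -1636162
((b - 1315691) + Q) + w = ((1101301 - 1315691) - 153857/18) - 1636162 = (-214390 - 153857/18) - 1636162 = -4012877/18 - 1636162 = -33463793/18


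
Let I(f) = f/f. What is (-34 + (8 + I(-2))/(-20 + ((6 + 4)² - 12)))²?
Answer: 5303809/4624 ≈ 1147.0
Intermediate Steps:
I(f) = 1
(-34 + (8 + I(-2))/(-20 + ((6 + 4)² - 12)))² = (-34 + (8 + 1)/(-20 + ((6 + 4)² - 12)))² = (-34 + 9/(-20 + (10² - 12)))² = (-34 + 9/(-20 + (100 - 12)))² = (-34 + 9/(-20 + 88))² = (-34 + 9/68)² = (-2303/68)² = 5303809/4624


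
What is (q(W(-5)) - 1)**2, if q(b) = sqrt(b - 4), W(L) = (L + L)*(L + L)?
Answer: 97 - 8*sqrt(6) ≈ 77.404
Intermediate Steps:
W(L) = 4*L**2 (W(L) = (2*L)*(2*L) = 4*L**2)
q(b) = sqrt(-4 + b)
(q(W(-5)) - 1)**2 = (sqrt(-4 + 4*(-5)**2) - 1)**2 = (sqrt(-4 + 4*25) - 1)**2 = (sqrt(-4 + 100) - 1)**2 = (sqrt(96) - 1)**2 = (4*sqrt(6) - 1)**2 = (-1 + 4*sqrt(6))**2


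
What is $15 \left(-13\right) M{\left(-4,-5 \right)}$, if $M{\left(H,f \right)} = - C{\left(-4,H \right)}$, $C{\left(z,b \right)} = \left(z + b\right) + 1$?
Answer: $-1365$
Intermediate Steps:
$C{\left(z,b \right)} = 1 + b + z$ ($C{\left(z,b \right)} = \left(b + z\right) + 1 = 1 + b + z$)
$M{\left(H,f \right)} = 3 - H$ ($M{\left(H,f \right)} = - (1 + H - 4) = - (-3 + H) = 3 - H$)
$15 \left(-13\right) M{\left(-4,-5 \right)} = 15 \left(-13\right) \left(3 - -4\right) = - 195 \left(3 + 4\right) = \left(-195\right) 7 = -1365$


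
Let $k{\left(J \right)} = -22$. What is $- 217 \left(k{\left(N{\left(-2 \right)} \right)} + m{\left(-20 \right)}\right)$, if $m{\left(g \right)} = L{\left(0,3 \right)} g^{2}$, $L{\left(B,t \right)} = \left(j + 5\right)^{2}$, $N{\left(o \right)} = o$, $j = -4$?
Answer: $-82026$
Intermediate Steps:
$L{\left(B,t \right)} = 1$ ($L{\left(B,t \right)} = \left(-4 + 5\right)^{2} = 1^{2} = 1$)
$m{\left(g \right)} = g^{2}$ ($m{\left(g \right)} = 1 g^{2} = g^{2}$)
$- 217 \left(k{\left(N{\left(-2 \right)} \right)} + m{\left(-20 \right)}\right) = - 217 \left(-22 + \left(-20\right)^{2}\right) = - 217 \left(-22 + 400\right) = \left(-217\right) 378 = -82026$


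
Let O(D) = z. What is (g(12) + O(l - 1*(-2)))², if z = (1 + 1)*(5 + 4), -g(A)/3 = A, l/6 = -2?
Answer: 324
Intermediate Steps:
l = -12 (l = 6*(-2) = -12)
g(A) = -3*A
z = 18 (z = 2*9 = 18)
O(D) = 18
(g(12) + O(l - 1*(-2)))² = (-3*12 + 18)² = (-36 + 18)² = (-18)² = 324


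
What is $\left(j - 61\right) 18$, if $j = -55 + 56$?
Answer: $-1080$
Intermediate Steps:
$j = 1$
$\left(j - 61\right) 18 = \left(1 - 61\right) 18 = \left(-60\right) 18 = -1080$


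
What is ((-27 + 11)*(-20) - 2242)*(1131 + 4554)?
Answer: -10926570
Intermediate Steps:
((-27 + 11)*(-20) - 2242)*(1131 + 4554) = (-16*(-20) - 2242)*5685 = (320 - 2242)*5685 = -1922*5685 = -10926570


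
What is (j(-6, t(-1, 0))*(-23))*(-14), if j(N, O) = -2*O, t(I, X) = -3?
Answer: 1932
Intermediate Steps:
(j(-6, t(-1, 0))*(-23))*(-14) = (-2*(-3)*(-23))*(-14) = (6*(-23))*(-14) = -138*(-14) = 1932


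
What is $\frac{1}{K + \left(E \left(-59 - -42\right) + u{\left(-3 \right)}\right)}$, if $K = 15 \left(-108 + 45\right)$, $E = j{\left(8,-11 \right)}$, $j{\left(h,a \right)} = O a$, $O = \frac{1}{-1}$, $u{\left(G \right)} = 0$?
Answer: $- \frac{1}{1132} \approx -0.00088339$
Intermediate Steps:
$O = -1$
$j{\left(h,a \right)} = - a$
$E = 11$ ($E = \left(-1\right) \left(-11\right) = 11$)
$K = -945$ ($K = 15 \left(-63\right) = -945$)
$\frac{1}{K + \left(E \left(-59 - -42\right) + u{\left(-3 \right)}\right)} = \frac{1}{-945 + \left(11 \left(-59 - -42\right) + 0\right)} = \frac{1}{-945 + \left(11 \left(-59 + 42\right) + 0\right)} = \frac{1}{-945 + \left(11 \left(-17\right) + 0\right)} = \frac{1}{-945 + \left(-187 + 0\right)} = \frac{1}{-945 - 187} = \frac{1}{-1132} = - \frac{1}{1132}$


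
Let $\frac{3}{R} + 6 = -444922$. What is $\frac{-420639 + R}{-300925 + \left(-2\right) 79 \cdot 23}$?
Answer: $\frac{187154068995}{135506826752} \approx 1.3811$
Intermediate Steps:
$R = - \frac{3}{444928}$ ($R = \frac{3}{-6 - 444922} = \frac{3}{-444928} = 3 \left(- \frac{1}{444928}\right) = - \frac{3}{444928} \approx -6.7427 \cdot 10^{-6}$)
$\frac{-420639 + R}{-300925 + \left(-2\right) 79 \cdot 23} = \frac{-420639 - \frac{3}{444928}}{-300925 + \left(-2\right) 79 \cdot 23} = - \frac{187154068995}{444928 \left(-300925 - 3634\right)} = - \frac{187154068995}{444928 \left(-304559\right)} = \left(- \frac{187154068995}{444928}\right) \left(- \frac{1}{304559}\right) = \frac{187154068995}{135506826752}$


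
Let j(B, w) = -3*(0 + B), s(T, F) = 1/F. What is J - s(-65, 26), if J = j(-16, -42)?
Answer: 1247/26 ≈ 47.962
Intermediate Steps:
j(B, w) = -3*B
J = 48 (J = -3*(-16) = 48)
J - s(-65, 26) = 48 - 1/26 = 1247/26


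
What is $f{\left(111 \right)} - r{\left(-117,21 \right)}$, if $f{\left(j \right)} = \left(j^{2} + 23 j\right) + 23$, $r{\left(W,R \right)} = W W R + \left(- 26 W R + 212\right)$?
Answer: $-336666$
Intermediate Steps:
$r{\left(W,R \right)} = 212 + R W^{2} - 26 R W$ ($r{\left(W,R \right)} = W^{2} R - \left(-212 + 26 R W\right) = R W^{2} - \left(-212 + 26 R W\right) = 212 + R W^{2} - 26 R W$)
$f{\left(j \right)} = 23 + j^{2} + 23 j$
$f{\left(111 \right)} - r{\left(-117,21 \right)} = \left(23 + 111^{2} + 23 \cdot 111\right) - \left(212 + 21 \left(-117\right)^{2} - 546 \left(-117\right)\right) = \left(23 + 12321 + 2553\right) - \left(212 + 21 \cdot 13689 + 63882\right) = 14897 - \left(212 + 287469 + 63882\right) = 14897 - 351563 = -336666$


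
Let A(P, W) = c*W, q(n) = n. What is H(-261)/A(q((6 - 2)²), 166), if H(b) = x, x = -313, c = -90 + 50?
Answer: 313/6640 ≈ 0.047139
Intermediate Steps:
c = -40
H(b) = -313
A(P, W) = -40*W
H(-261)/A(q((6 - 2)²), 166) = -313/((-40*166)) = -313/(-6640) = -313*(-1/6640) = 313/6640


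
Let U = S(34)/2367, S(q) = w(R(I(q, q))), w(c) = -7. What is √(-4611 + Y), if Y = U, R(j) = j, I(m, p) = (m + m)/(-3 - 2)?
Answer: 2*I*√717611543/789 ≈ 67.904*I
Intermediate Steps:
I(m, p) = -2*m/5 (I(m, p) = (2*m)/(-5) = (2*m)*(-⅕) = -2*m/5)
S(q) = -7
U = -7/2367 ≈ -0.0029573
Y = -7/2367 ≈ -0.0029573
√(-4611 + Y) = √(-4611 - 7/2367) = √(-10914244/2367) = 2*I*√717611543/789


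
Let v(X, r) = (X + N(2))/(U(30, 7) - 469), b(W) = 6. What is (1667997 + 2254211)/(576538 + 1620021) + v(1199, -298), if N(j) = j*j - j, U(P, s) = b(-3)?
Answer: -822085055/1017006817 ≈ -0.80834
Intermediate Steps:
U(P, s) = 6
N(j) = j² - j
v(X, r) = -2/463 - X/463 (v(X, r) = (X + 2*(-1 + 2))/(6 - 469) = (X + 2*1)/(-463) = (X + 2)*(-1/463) = (2 + X)*(-1/463) = -2/463 - X/463)
(1667997 + 2254211)/(576538 + 1620021) + v(1199, -298) = (1667997 + 2254211)/(576538 + 1620021) + (-2/463 - 1/463*1199) = 3922208/2196559 + (-2/463 - 1199/463) = 3922208*(1/2196559) - 1201/463 = 3922208/2196559 - 1201/463 = -822085055/1017006817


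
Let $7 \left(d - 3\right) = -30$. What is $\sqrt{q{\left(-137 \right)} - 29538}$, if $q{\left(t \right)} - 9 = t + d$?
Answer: $\frac{i \sqrt{1453697}}{7} \approx 172.24 i$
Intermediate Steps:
$d = - \frac{9}{7}$ ($d = 3 + \frac{1}{7} \left(-30\right) = 3 - \frac{30}{7} = - \frac{9}{7} \approx -1.2857$)
$q{\left(t \right)} = \frac{54}{7} + t$ ($q{\left(t \right)} = 9 + \left(t - \frac{9}{7}\right) = 9 + \left(- \frac{9}{7} + t\right) = \frac{54}{7} + t$)
$\sqrt{q{\left(-137 \right)} - 29538} = \sqrt{\left(\frac{54}{7} - 137\right) - 29538} = \sqrt{- \frac{905}{7} - 29538} = \sqrt{- \frac{207671}{7}} = \frac{i \sqrt{1453697}}{7}$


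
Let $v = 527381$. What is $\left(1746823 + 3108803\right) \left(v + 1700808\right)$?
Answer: $10819252441314$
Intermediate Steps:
$\left(1746823 + 3108803\right) \left(v + 1700808\right) = \left(1746823 + 3108803\right) \left(527381 + 1700808\right) = 4855626 \cdot 2228189 = 10819252441314$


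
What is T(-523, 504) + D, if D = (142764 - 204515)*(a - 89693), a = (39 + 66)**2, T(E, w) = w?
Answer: 4857828172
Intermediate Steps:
a = 11025 (a = 105**2 = 11025)
D = 4857827668 (D = (142764 - 204515)*(11025 - 89693) = -61751*(-78668) = 4857827668)
T(-523, 504) + D = 504 + 4857827668 = 4857828172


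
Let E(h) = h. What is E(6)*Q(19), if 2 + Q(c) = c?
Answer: 102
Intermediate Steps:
Q(c) = -2 + c
E(6)*Q(19) = 6*(-2 + 19) = 6*17 = 102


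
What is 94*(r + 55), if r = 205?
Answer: 24440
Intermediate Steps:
94*(r + 55) = 94*(205 + 55) = 94*260 = 24440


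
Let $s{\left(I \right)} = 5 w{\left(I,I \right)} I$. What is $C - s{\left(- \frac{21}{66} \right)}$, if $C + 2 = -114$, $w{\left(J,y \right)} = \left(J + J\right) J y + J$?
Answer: $- \frac{13658143}{117128} \approx -116.61$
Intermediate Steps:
$w{\left(J,y \right)} = J + 2 y J^{2}$ ($w{\left(J,y \right)} = 2 J J y + J = 2 J^{2} y + J = 2 y J^{2} + J = J + 2 y J^{2}$)
$s{\left(I \right)} = 5 I^{2} \left(1 + 2 I^{2}\right)$ ($s{\left(I \right)} = 5 I \left(1 + 2 I I\right) I = 5 I \left(1 + 2 I^{2}\right) I = 5 I^{2} \left(1 + 2 I^{2}\right)$)
$C = -116$ ($C = -2 - 114 = -116$)
$C - s{\left(- \frac{21}{66} \right)} = -116 - \left(- \frac{21}{66}\right)^{2} \left(5 + 10 \left(- \frac{21}{66}\right)^{2}\right) = -116 - \left(\left(-21\right) \frac{1}{66}\right)^{2} \left(5 + 10 \left(\left(-21\right) \frac{1}{66}\right)^{2}\right) = -116 - \left(- \frac{7}{22}\right)^{2} \left(5 + 10 \left(- \frac{7}{22}\right)^{2}\right) = -116 - \frac{49 \left(5 + 10 \cdot \frac{49}{484}\right)}{484} = -116 - \frac{49 \left(5 + \frac{245}{242}\right)}{484} = -116 - \frac{49}{484} \cdot \frac{1455}{242} = -116 - \frac{71295}{117128} = - \frac{13658143}{117128}$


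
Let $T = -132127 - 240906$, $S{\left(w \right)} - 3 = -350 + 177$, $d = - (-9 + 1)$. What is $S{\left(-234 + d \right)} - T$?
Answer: $372863$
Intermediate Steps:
$d = 8$ ($d = \left(-1\right) \left(-8\right) = 8$)
$S{\left(w \right)} = -170$ ($S{\left(w \right)} = 3 + \left(-350 + 177\right) = 3 - 173 = -170$)
$T = -373033$ ($T = -132127 - 240906 = -373033$)
$S{\left(-234 + d \right)} - T = -170 - -373033 = -170 + 373033 = 372863$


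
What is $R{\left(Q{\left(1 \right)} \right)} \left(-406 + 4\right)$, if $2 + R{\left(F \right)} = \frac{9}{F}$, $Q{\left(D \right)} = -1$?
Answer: $4422$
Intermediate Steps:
$R{\left(F \right)} = -2 + \frac{9}{F}$
$R{\left(Q{\left(1 \right)} \right)} \left(-406 + 4\right) = \left(-2 + \frac{9}{-1}\right) \left(-406 + 4\right) = \left(-2 + 9 \left(-1\right)\right) \left(-402\right) = \left(-2 - 9\right) \left(-402\right) = \left(-11\right) \left(-402\right) = 4422$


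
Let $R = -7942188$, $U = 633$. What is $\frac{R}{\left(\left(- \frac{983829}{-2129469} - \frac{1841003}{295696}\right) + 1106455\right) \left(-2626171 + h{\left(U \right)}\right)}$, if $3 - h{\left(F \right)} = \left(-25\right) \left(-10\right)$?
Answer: $\frac{833500154230817952}{304972627086329158070291} \approx 2.733 \cdot 10^{-6}$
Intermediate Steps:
$h{\left(F \right)} = -247$ ($h{\left(F \right)} = 3 - \left(-25\right) \left(-10\right) = 3 - 250 = -247$)
$\frac{R}{\left(\left(- \frac{983829}{-2129469} - \frac{1841003}{295696}\right) + 1106455\right) \left(-2626171 + h{\left(U \right)}\right)} = - \frac{7942188}{\left(\left(- \frac{983829}{-2129469} - \frac{1841003}{295696}\right) + 1106455\right) \left(-2626171 - 247\right)} = - \frac{7942188}{\left(\left(\left(-983829\right) \left(- \frac{1}{2129469}\right) - \frac{1841003}{295696}\right) + 1106455\right) \left(-2626418\right)} = - \frac{7942188}{\left(\left(\frac{327943}{709823} - \frac{1841003}{295696}\right) + 1106455\right) \left(-2626418\right)} = - \frac{7942188}{\left(- \frac{1209814839141}{209891821808} + 1106455\right) \left(-2626418\right)} = - \frac{7942188}{\frac{232234645883731499}{209891821808} \left(-2626418\right)} = - \frac{7942188}{- \frac{304972627086329158070291}{104945910904}} = \left(-7942188\right) \left(- \frac{104945910904}{304972627086329158070291}\right) = \frac{833500154230817952}{304972627086329158070291}$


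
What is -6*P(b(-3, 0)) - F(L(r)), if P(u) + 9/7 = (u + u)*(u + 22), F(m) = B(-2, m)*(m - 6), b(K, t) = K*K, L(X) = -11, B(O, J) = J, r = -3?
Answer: -24691/7 ≈ -3527.3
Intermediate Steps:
b(K, t) = K²
F(m) = m*(-6 + m) (F(m) = m*(m - 6) = m*(-6 + m))
P(u) = -9/7 + 2*u*(22 + u) (P(u) = -9/7 + (u + u)*(u + 22) = -9/7 + (2*u)*(22 + u) = -9/7 + 2*u*(22 + u))
-6*P(b(-3, 0)) - F(L(r)) = -6*(-9/7 + 2*((-3)²)² + 44*(-3)²) - (-11)*(-6 - 11) = -6*(-9/7 + 2*9² + 44*9) - (-11)*(-17) = -6*(-9/7 + 2*81 + 396) - 1*187 = -6*(-9/7 + 162 + 396) - 187 = -6*3897/7 - 187 = -23382/7 - 187 = -24691/7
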